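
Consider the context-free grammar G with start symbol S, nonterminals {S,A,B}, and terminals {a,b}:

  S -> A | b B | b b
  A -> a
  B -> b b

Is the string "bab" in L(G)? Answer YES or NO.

Convert to CNF:
  S -> T0 B | T0 T0 | a
  A -> a
  B -> T0 T0
  T0 -> b

Fill CYK table bottom-up:
  T[0,0] 'b' = {T0}  orig:{}
  T[1,1] 'a' = {A,S}
  T[2,2] 'b' = {T0}  orig:{}
  T[0,1] 'ba' = ∅
  T[1,2] 'ab' = ∅
  T[0,2] 'bab' = ∅

S ∉ T[0,2] ⇒ NO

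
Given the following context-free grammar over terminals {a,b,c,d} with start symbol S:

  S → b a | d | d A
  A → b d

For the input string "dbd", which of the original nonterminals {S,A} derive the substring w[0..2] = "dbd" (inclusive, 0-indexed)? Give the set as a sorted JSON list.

CNF form of G:
  S -> T0 T2 | T1 A | d
  A -> T0 T1
  T0 -> b
  T1 -> d
  T2 -> a

CYK fill, restricted to cells inside w[0..2]:
  [0..0]={S,T1}  "d"  orig:{S}
  [1..1]={T0}  "b"  orig:{}
  [2..2]={S,T1}  "d"  orig:{S}
  [0..1]=∅  "db"
  [1..2]={A}  "bd"
  [0..2]={S}  "dbd"

Original NTs in T[0,2] deriving "dbd": ["S"]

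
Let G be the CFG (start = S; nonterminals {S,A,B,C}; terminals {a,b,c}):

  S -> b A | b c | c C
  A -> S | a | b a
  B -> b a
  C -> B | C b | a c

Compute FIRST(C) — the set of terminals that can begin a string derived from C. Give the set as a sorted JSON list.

FIRST iteration:
pass 1:
  A via A→a: +{a}
  A via A→b a: +{b}
  B via B→b a: +{b}
  C via C→B: +{b}
  C via C→a c: +{a}
  S via S→b A: +{b}
  S via S→c C: +{c}
  FIRST[S]={b,c}  FIRST[A]={a,b}  FIRST[B]={b}  FIRST[C]={a,b}
pass 2:
  A via A→S: +{c}
  FIRST[S]={b,c}  FIRST[A]={a,b,c}  FIRST[B]={b}  FIRST[C]={a,b}
pass 3: — fixpoint
  FIRST[S]={b,c}  FIRST[A]={a,b,c}  FIRST[B]={b}  FIRST[C]={a,b}

FIRST(C) = ["a", "b"]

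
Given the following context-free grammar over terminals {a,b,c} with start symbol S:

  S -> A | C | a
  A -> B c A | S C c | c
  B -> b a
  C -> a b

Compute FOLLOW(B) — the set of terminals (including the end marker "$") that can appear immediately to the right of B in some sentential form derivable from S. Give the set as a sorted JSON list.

Compute FIRST by fixpoint:
pass 1:
  A via A→c: +{c}
  B via B→b a: +{b}
  C via C→a b: +{a}
  S via S→A: +{c}
  S via S→C: +{a}
  FIRST(S)={a,c}  FIRST(A)={c}  FIRST(B)={b}  FIRST(C)={a}
pass 2:
  A via A→B c A: +{b}
  A via A→S C c: +{a}
  S via S→A: +{b}
  FIRST(S)={a,b,c}  FIRST(A)={a,b,c}  FIRST(B)={b}  FIRST(C)={a}
pass 3: done
  FIRST(S)={a,b,c}  FIRST(A)={a,b,c}  FIRST(B)={b}  FIRST(C)={a}

FOLLOW sets:
initialize: $ ∈ FOLLOW(S)
[1]
  A→B c A: FOLLOW(B) ⊇ FIRST(c) = {c}; new: +{c}
  A→S C c: FOLLOW(S) ⊇ FIRST(C) = {a}; new: +{a}
  A→S C c: FOLLOW(C) ⊇ FIRST(c) = {c}; new: +{c}
  S→A: FOLLOW(A) ⊇ FOLLOW(S) ⊇ {$,a}; new: +{$,a}
  S→C: FOLLOW(C) ⊇ FOLLOW(S) ⊇ {$,a}; new: +{$,a}
  FOLLOW[S]={$,a}  FOLLOW[A]={$,a}  FOLLOW[B]={c}  FOLLOW[C]={$,a,c}
[2] (no change)
  FOLLOW[S]={$,a}  FOLLOW[A]={$,a}  FOLLOW[B]={c}  FOLLOW[C]={$,a,c}

FOLLOW(B) = ["c"]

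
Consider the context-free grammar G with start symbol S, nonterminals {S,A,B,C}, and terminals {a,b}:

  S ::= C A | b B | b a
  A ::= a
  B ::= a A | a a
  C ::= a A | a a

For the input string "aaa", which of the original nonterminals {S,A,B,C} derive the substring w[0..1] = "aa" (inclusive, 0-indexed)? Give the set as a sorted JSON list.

CNF form of G:
  S -> C A | T1 B | T1 T0
  A -> a
  B -> T0 A | T0 T0
  C -> T0 A | T0 T0
  T0 -> a
  T1 -> b

CYK fill (cells [i..j] with 0 ≤ i ≤ j ≤ 1 only):
  cell(0,0) a: {A,T0}  orig:{A}
  cell(1,1) a: {A,T0}  orig:{A}
  cell(0,1) aa: {B,C}

Original NTs in T[0,1] deriving "aa": ["B", "C"]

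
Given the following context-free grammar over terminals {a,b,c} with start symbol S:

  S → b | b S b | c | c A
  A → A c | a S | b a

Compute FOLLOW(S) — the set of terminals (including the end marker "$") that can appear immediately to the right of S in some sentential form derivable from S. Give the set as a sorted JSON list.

FIRST sets, iterate to fixpoint:
[1]
  A via A→a S: +{a}
  A via A→b a: +{b}
  S via S→b: +{b}
  S via S→c: +{c}
  S: {b,c}  A: {a,b}
[2] (no change)
  S: {b,c}  A: {a,b}

FOLLOW sets:
seed FOLLOW(S) with $
pass 1:
  A→A c: FOLLOW(A) ⊇ FIRST(c) = {c}; new: +{c}
  A→a S: FOLLOW(S) ⊇ FOLLOW(A) ⊇ {c}; new: +{c}
  S→b S b: FOLLOW(S) ⊇ FIRST(b) = {b}; new: +{b}
  S→c A: FOLLOW(A) ⊇ FOLLOW(S) ⊇ {$,b,c}; new: +{$,b}
  FOLLOW(S)={$,b,c}  FOLLOW(A)={$,b,c}
pass 2: done
  FOLLOW(S)={$,b,c}  FOLLOW(A)={$,b,c}

FOLLOW(S) = ["$", "b", "c"]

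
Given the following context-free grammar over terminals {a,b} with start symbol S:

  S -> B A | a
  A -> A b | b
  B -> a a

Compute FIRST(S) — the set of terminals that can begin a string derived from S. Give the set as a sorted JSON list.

Compute FIRST by fixpoint:
pass 1:
  A via A→b: +{b}
  B via B→a a: +{a}
  S via S→B A: +{a}
  FIRST(S)={a}  FIRST(A)={b}  FIRST(B)={a}
pass 2: (stable)
  FIRST(S)={a}  FIRST(A)={b}  FIRST(B)={a}

FIRST(S) = ["a"]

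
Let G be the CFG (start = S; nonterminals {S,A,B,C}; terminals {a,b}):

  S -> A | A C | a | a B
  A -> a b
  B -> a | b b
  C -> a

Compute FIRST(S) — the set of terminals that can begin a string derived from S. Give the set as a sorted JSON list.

FIRST sets, iterate to fixpoint:
iter 1:
  A via A→a b: +{a}
  B via B→a: +{a}
  B via B→b b: +{b}
  C via C→a: +{a}
  S via S→A: +{a}
  FIRST(S)={a}  FIRST(A)={a}  FIRST(B)={a,b}  FIRST(C)={a}
iter 2: — fixpoint
  FIRST(S)={a}  FIRST(A)={a}  FIRST(B)={a,b}  FIRST(C)={a}

FIRST(S) = ["a"]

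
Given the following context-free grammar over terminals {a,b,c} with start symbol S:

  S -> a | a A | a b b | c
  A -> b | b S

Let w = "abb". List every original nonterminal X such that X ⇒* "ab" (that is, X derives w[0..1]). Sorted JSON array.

Convert to CNF:
  S -> T1 A | T1 X2 | a | c
  A -> T0 S | b
  T0 -> b
  T1 -> a
  X2 -> T0 T0

CYK fill, restricted to cells inside w[0..1]:
  [0..0]={S,T1}  "a"  orig:{S}
  [1..1]={A,T0}  "b"  orig:{A}
  [0..1]={S}  "ab"

Original NTs in T[0,1] deriving "ab": ["S"]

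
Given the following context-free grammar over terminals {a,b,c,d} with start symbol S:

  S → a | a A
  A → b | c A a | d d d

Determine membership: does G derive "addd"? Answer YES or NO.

CNF form of G:
  S -> T1 A | a
  A -> T0 X3 | T2 X4 | b
  T0 -> c
  T1 -> a
  T2 -> d
  X3 -> A T1
  X4 -> T2 T2

Fill CYK table bottom-up:
  cell(0,0) a: {S,T1}  orig:{S}
  cell(1,1) d: {T2}  orig:{}
  cell(2,2) d: {T2}  orig:{}
  cell(3,3) d: {T2}  orig:{}
  cell(0,1) ad: ∅
  cell(1,2) dd: {X4}  orig:{}
  cell(2,3) dd: {X4}  orig:{}
  cell(0,2) add: ∅
  cell(1,3) ddd: {A}
  cell(0,3) addd: {S}

S ∈ T[0,3] ⇒ YES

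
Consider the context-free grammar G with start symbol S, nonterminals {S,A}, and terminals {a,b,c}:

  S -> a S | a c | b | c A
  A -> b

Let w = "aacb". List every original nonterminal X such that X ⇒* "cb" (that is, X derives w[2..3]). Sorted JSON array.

CNF form of G:
  S -> T0 S | T0 T1 | T1 A | b
  A -> b
  T0 -> a
  T1 -> c

Fill CYK table bottom-up (cells [i..j] with 2 ≤ i ≤ j ≤ 3 only):
  [2..2]={T1}  "c"  orig:{}
  [3..3]={A,S}  "b"
  [2..3]={S}  "cb"

Original NTs in T[2,3] deriving "cb": ["S"]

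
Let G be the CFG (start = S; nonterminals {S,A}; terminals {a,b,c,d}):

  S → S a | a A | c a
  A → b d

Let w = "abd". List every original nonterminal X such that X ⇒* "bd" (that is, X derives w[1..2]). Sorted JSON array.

Convert to CNF:
  S -> S T2 | T2 A | T3 T2
  A -> T0 T1
  T0 -> b
  T1 -> d
  T2 -> a
  T3 -> c

CYK fill (cells [i..j] with 1 ≤ i ≤ j ≤ 2 only):
  T[1,1] 'b' = {T0}  orig:{}
  T[2,2] 'd' = {T1}  orig:{}
  T[1,2] 'bd' = {A}

Original NTs in T[1,2] deriving "bd": ["A"]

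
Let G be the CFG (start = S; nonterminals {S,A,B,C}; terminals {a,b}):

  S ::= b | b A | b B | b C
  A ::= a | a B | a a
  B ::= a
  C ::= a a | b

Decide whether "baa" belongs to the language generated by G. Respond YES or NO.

CNF form of G:
  S -> T1 A | T1 B | T1 C | b
  A -> T0 B | T0 T0 | a
  B -> a
  C -> T0 T0 | b
  T0 -> a
  T1 -> b

CYK fill:
  cell(0,0) b: {C,S,T1}  orig:{C,S}
  cell(1,1) a: {A,B,T0}  orig:{A,B}
  cell(2,2) a: {A,B,T0}  orig:{A,B}
  cell(0,1) ba: {S}
  cell(1,2) aa: {A,C}
  cell(0,2) baa: {S}

S ∈ T[0,2] ⇒ YES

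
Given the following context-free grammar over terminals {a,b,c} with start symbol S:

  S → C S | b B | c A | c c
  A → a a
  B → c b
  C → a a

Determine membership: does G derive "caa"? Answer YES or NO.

CNF form of G:
  S -> C S | T1 A | T1 T1 | T2 B
  A -> T0 T0
  B -> T1 T2
  C -> T0 T0
  T0 -> a
  T1 -> c
  T2 -> b

CYK table (by increasing span):
  [0..0]={T1}  "c"  orig:{}
  [1..1]={T0}  "a"  orig:{}
  [2..2]={T0}  "a"  orig:{}
  [0..1]=∅  "ca"
  [1..2]={A,C}  "aa"
  [0..2]={S}  "caa"

S ∈ T[0,2] ⇒ YES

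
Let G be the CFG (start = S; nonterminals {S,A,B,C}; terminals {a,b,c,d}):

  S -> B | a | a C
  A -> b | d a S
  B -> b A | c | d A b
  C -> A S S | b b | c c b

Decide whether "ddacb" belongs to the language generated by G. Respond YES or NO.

Convert to CNF:
  S -> T0 X8 | T1 C | T2 A | a | c
  A -> T0 X4 | b
  B -> T0 X5 | T2 A | c
  C -> A X6 | T2 T2 | T3 X7
  T0 -> d
  T1 -> a
  T2 -> b
  T3 -> c
  X4 -> T1 S
  X5 -> A T2
  X6 -> S S
  X7 -> T3 T2
  X8 -> A T2

Fill CYK table bottom-up:
  [0..0]={T0}  "d"  orig:{}
  [1..1]={T0}  "d"  orig:{}
  [2..2]={S,T1}  "a"  orig:{S}
  [3..3]={B,S,T3}  "c"  orig:{B,S}
  [4..4]={A,T2}  "b"  orig:{A}
  [0..1]=∅  "dd"
  [1..2]=∅  "da"
  [2..3]={X4,X6}  "ac"  orig:{}
  [3..4]={X7}  "cb"  orig:{}
  [0..2]=∅  "dda"
  [1..3]={A}  "dac"
  [2..4]=∅  "acb"
  [0..3]=∅  "ddac"
  [1..4]={X5,X8}  "dacb"  orig:{}
  [0..4]={B,S}  "ddacb"

S ∈ T[0,4] ⇒ YES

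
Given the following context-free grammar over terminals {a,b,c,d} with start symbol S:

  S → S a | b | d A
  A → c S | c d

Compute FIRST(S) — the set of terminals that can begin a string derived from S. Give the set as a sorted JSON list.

FIRST iteration:
pass 1:
  A via A→c S: +{c}
  S via S→b: +{b}
  S via S→d A: +{d}
  FIRST(S)={b,d}  FIRST(A)={c}
pass 2: — fixpoint
  FIRST(S)={b,d}  FIRST(A)={c}

FIRST(S) = ["b", "d"]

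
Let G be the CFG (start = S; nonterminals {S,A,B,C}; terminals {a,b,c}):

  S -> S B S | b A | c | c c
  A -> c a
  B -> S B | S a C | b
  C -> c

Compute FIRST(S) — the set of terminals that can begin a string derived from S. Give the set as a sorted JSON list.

FIRST iteration:
[1]
  A via A→c a: +{c}
  B via B→b: +{b}
  C via C→c: +{c}
  S via S→b A: +{b}
  S via S→c: +{c}
  FIRST(S)={b,c}  FIRST(A)={c}  FIRST(B)={b}  FIRST(C)={c}
[2]
  B via B→S B: +{c}
  FIRST(S)={b,c}  FIRST(A)={c}  FIRST(B)={b,c}  FIRST(C)={c}
[3] (no change)
  FIRST(S)={b,c}  FIRST(A)={c}  FIRST(B)={b,c}  FIRST(C)={c}

FIRST(S) = ["b", "c"]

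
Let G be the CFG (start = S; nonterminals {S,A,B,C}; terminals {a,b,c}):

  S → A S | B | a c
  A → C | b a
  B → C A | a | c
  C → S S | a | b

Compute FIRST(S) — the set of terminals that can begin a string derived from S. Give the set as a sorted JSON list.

FIRST iteration:
pass 1:
  A via A→b a: +{b}
  B via B→a: +{a}
  B via B→c: +{c}
  C via C→a: +{a}
  C via C→b: +{b}
  S via S→A S: +{b}
  S via S→B: +{a,c}
  S: {a,b,c}  A: {b}  B: {a,c}  C: {a,b}
pass 2:
  A via A→C: +{a}
  B via B→C A: +{b}
  C via C→S S: +{c}
  S: {a,b,c}  A: {a,b}  B: {a,b,c}  C: {a,b,c}
pass 3:
  A via A→C: +{c}
  S: {a,b,c}  A: {a,b,c}  B: {a,b,c}  C: {a,b,c}
pass 4: (stable)
  S: {a,b,c}  A: {a,b,c}  B: {a,b,c}  C: {a,b,c}

FIRST(S) = ["a", "b", "c"]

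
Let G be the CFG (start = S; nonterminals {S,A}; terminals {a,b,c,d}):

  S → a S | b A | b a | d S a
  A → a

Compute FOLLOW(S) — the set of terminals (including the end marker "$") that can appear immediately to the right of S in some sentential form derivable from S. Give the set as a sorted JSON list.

FIRST sets, iterate to fixpoint:
iter 1:
  A via A→a: +{a}
  S via S→a S: +{a}
  S via S→b A: +{b}
  S via S→d S a: +{d}
  S: {a,b,d}  A: {a}
iter 2: done
  S: {a,b,d}  A: {a}

FOLLOW sets:
seed FOLLOW(S) with $
pass 1:
  S→b A: FOLLOW(A) ⊇ FOLLOW(S) ⊇ {$}; new: +{$}
  S→d S a: FOLLOW(S) ⊇ FIRST(a) = {a}; new: +{a}
  S: {$,a}  A: {$}
pass 2:
  S→b A: FOLLOW(A) ⊇ FOLLOW(S) ⊇ {$,a}; new: +{a}
  S: {$,a}  A: {$,a}
pass 3: done
  S: {$,a}  A: {$,a}

FOLLOW(S) = ["$", "a"]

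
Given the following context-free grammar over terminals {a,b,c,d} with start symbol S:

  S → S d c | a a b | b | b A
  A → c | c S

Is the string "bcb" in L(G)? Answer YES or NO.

Convert to CNF:
  S -> S X4 | T2 X5 | T3 A | b
  A -> T0 S | c
  T0 -> c
  T1 -> d
  T2 -> a
  T3 -> b
  X4 -> T1 T0
  X5 -> T2 T3

CYK fill:
  cell(0,0) b: {S,T3}  orig:{S}
  cell(1,1) c: {A,T0}  orig:{A}
  cell(2,2) b: {S,T3}  orig:{S}
  cell(0,1) bc: {S}
  cell(1,2) cb: {A}
  cell(0,2) bcb: {S}

S ∈ T[0,2] ⇒ YES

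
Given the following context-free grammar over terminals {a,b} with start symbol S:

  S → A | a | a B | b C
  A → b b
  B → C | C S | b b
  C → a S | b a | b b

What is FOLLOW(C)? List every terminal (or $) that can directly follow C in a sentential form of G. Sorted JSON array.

FIRST iteration:
pass 1:
  A via A→b b: +{b}
  B via B→b b: +{b}
  C via C→a S: +{a}
  C via C→b a: +{b}
  S via S→A: +{b}
  S via S→a: +{a}
  S: {a,b}  A: {b}  B: {b}  C: {a,b}
pass 2:
  B via B→C: +{a}
  S: {a,b}  A: {b}  B: {a,b}  C: {a,b}
pass 3: — fixpoint
  S: {a,b}  A: {b}  B: {a,b}  C: {a,b}

Compute FOLLOW by fixpoint:
initialize: $ ∈ FOLLOW(S)
round 1:
  B→C S: FOLLOW(C) ⊇ FIRST(S) = {a,b}; new: +{a,b}
  C→a S: FOLLOW(S) ⊇ FOLLOW(C) ⊇ {a,b}; new: +{a,b}
  S→A: FOLLOW(A) ⊇ FOLLOW(S) ⊇ {$,a,b}; new: +{$,a,b}
  S→a B: FOLLOW(B) ⊇ FOLLOW(S) ⊇ {$,a,b}; new: +{$,a,b}
  S→b C: FOLLOW(C) ⊇ FOLLOW(S) ⊇ {$,a,b}; new: +{$}
  FOLLOW[S]={$,a,b}  FOLLOW[A]={$,a,b}  FOLLOW[B]={$,a,b}  FOLLOW[C]={$,a,b}
round 2: — fixpoint
  FOLLOW[S]={$,a,b}  FOLLOW[A]={$,a,b}  FOLLOW[B]={$,a,b}  FOLLOW[C]={$,a,b}

FOLLOW(C) = ["$", "a", "b"]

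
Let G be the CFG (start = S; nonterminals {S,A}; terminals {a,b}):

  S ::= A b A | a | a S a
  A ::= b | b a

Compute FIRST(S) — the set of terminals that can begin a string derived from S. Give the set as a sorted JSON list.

FIRST sets, iterate to fixpoint:
pass 1:
  A via A→b: +{b}
  S via S→A b A: +{b}
  S via S→a: +{a}
  S: {a,b}  A: {b}
pass 2: — fixpoint
  S: {a,b}  A: {b}

FIRST(S) = ["a", "b"]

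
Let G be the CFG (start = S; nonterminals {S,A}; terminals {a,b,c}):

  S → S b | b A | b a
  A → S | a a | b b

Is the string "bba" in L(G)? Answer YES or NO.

Convert to CNF:
  S -> S T0 | T0 A | T0 T1
  A -> S T0 | T0 A | T0 T0 | T0 T1 | T1 T1
  T0 -> b
  T1 -> a

Fill CYK table bottom-up:
  cell(0,0) b: {T0}  orig:{}
  cell(1,1) b: {T0}  orig:{}
  cell(2,2) a: {T1}  orig:{}
  cell(0,1) bb: {A}
  cell(1,2) ba: {A,S}
  cell(0,2) bba: {A,S}

S ∈ T[0,2] ⇒ YES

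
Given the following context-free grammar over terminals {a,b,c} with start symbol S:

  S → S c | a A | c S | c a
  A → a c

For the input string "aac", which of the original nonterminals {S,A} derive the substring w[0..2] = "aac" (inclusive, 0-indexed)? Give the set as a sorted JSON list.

Convert to CNF:
  S -> S T1 | T0 A | T1 S | T1 T0
  A -> T0 T1
  T0 -> a
  T1 -> c

CYK fill (cells [i..j] with 0 ≤ i ≤ j ≤ 2 only):
  T[0,0] 'a' = {T0}  orig:{}
  T[1,1] 'a' = {T0}  orig:{}
  T[2,2] 'c' = {T1}  orig:{}
  T[0,1] 'aa' = ∅
  T[1,2] 'ac' = {A}
  T[0,2] 'aac' = {S}

Original NTs in T[0,2] deriving "aac": ["S"]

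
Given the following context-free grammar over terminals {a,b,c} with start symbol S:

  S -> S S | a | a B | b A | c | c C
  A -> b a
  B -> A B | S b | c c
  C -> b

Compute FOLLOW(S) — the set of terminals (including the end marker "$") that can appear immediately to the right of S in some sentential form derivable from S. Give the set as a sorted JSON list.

Compute FIRST by fixpoint:
pass 1:
  A via A→b a: +{b}
  B via B→A B: +{b}
  B via B→c c: +{c}
  C via C→b: +{b}
  S via S→a: +{a}
  S via S→b A: +{b}
  S via S→c: +{c}
  FIRST(S)={a,b,c}  FIRST(A)={b}  FIRST(B)={b,c}  FIRST(C)={b}
pass 2:
  B via B→S b: +{a}
  FIRST(S)={a,b,c}  FIRST(A)={b}  FIRST(B)={a,b,c}  FIRST(C)={b}
pass 3: — fixpoint
  FIRST(S)={a,b,c}  FIRST(A)={b}  FIRST(B)={a,b,c}  FIRST(C)={b}

FOLLOW iteration:
initialize: $ ∈ FOLLOW(S)
iter 1:
  B→A B: FOLLOW(A) ⊇ FIRST(B) = {a,b,c}; new: +{a,b,c}
  B→S b: FOLLOW(S) ⊇ FIRST(b) = {b}; new: +{b}
  S→S S: FOLLOW(S) ⊇ FIRST(S) = {a,b,c}; new: +{a,c}
  S→a B: FOLLOW(B) ⊇ FOLLOW(S) ⊇ {$,a,b,c}; new: +{$,a,b,c}
  S→b A: FOLLOW(A) ⊇ FOLLOW(S) ⊇ {$,a,b,c}; new: +{$}
  S→c C: FOLLOW(C) ⊇ FOLLOW(S) ⊇ {$,a,b,c}; new: +{$,a,b,c}
  FOLLOW[S]={$,a,b,c}  FOLLOW[A]={$,a,b,c}  FOLLOW[B]={$,a,b,c}  FOLLOW[C]={$,a,b,c}
iter 2: (no change)
  FOLLOW[S]={$,a,b,c}  FOLLOW[A]={$,a,b,c}  FOLLOW[B]={$,a,b,c}  FOLLOW[C]={$,a,b,c}

FOLLOW(S) = ["$", "a", "b", "c"]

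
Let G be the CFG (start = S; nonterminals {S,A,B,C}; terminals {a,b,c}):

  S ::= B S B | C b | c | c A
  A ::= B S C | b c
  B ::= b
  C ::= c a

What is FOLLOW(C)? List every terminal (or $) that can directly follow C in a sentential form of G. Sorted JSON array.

Compute FIRST by fixpoint:
pass 1:
  A via A→b c: +{b}
  B via B→b: +{b}
  C via C→c a: +{c}
  S via S→B S B: +{b}
  S via S→C b: +{c}
  S: {b,c}  A: {b}  B: {b}  C: {c}
pass 2: (no change)
  S: {b,c}  A: {b}  B: {b}  C: {c}

Compute FOLLOW by fixpoint:
initialize: $ ∈ FOLLOW(S)
round 1:
  A→B S C: FOLLOW(B) ⊇ FIRST(S) = {b,c}; new: +{b,c}
  A→B S C: FOLLOW(S) ⊇ FIRST(C) = {c}; new: +{c}
  S→B S B: FOLLOW(S) ⊇ FIRST(B) = {b}; new: +{b}
  S→B S B: FOLLOW(B) ⊇ FOLLOW(S) ⊇ {$,b,c}; new: +{$}
  S→C b: FOLLOW(C) ⊇ FIRST(b) = {b}; new: +{b}
  S→c A: FOLLOW(A) ⊇ FOLLOW(S) ⊇ {$,b,c}; new: +{$,b,c}
  FOLLOW[S]={$,b,c}  FOLLOW[A]={$,b,c}  FOLLOW[B]={$,b,c}  FOLLOW[C]={b}
round 2:
  A→B S C: FOLLOW(C) ⊇ FOLLOW(A) ⊇ {$,b,c}; new: +{$,c}
  FOLLOW[S]={$,b,c}  FOLLOW[A]={$,b,c}  FOLLOW[B]={$,b,c}  FOLLOW[C]={$,b,c}
round 3: done
  FOLLOW[S]={$,b,c}  FOLLOW[A]={$,b,c}  FOLLOW[B]={$,b,c}  FOLLOW[C]={$,b,c}

FOLLOW(C) = ["$", "b", "c"]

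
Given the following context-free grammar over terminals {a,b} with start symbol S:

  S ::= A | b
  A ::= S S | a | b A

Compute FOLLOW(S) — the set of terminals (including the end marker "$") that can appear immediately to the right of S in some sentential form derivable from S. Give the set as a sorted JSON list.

FIRST sets, iterate to fixpoint:
round 1:
  A via A→a: +{a}
  A via A→b A: +{b}
  S via S→A: +{a,b}
  S: {a,b}  A: {a,b}
round 2: done
  S: {a,b}  A: {a,b}

FOLLOW sets:
initialize: $ ∈ FOLLOW(S)
[1]
  A→S S: FOLLOW(S) ⊇ FIRST(S) = {a,b}; new: +{a,b}
  S→A: FOLLOW(A) ⊇ FOLLOW(S) ⊇ {$,a,b}; new: +{$,a,b}
  FOLLOW[S]={$,a,b}  FOLLOW[A]={$,a,b}
[2] (stable)
  FOLLOW[S]={$,a,b}  FOLLOW[A]={$,a,b}

FOLLOW(S) = ["$", "a", "b"]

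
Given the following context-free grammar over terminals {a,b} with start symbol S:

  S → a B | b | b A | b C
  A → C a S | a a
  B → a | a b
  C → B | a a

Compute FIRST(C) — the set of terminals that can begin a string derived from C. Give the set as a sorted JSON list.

FIRST sets, iterate to fixpoint:
round 1:
  A via A→a a: +{a}
  B via B→a: +{a}
  C via C→B: +{a}
  S via S→a B: +{a}
  S via S→b: +{b}
  S: {a,b}  A: {a}  B: {a}  C: {a}
round 2: done
  S: {a,b}  A: {a}  B: {a}  C: {a}

FIRST(C) = ["a"]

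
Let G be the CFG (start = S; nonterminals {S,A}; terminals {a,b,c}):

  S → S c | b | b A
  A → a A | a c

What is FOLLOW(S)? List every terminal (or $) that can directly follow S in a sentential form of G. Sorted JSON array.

FIRST iteration:
[1]
  A via A→a A: +{a}
  S via S→b: +{b}
  FIRST(S)={b}  FIRST(A)={a}
[2] (no change)
  FIRST(S)={b}  FIRST(A)={a}

FOLLOW iteration:
seed FOLLOW(S) with $
[1]
  S→S c: FOLLOW(S) ⊇ FIRST(c) = {c}; new: +{c}
  S→b A: FOLLOW(A) ⊇ FOLLOW(S) ⊇ {$,c}; new: +{$,c}
  FOLLOW[S]={$,c}  FOLLOW[A]={$,c}
[2] — fixpoint
  FOLLOW[S]={$,c}  FOLLOW[A]={$,c}

FOLLOW(S) = ["$", "c"]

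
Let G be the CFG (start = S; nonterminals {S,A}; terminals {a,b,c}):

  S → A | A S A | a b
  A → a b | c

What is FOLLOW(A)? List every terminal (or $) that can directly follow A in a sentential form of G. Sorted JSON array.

Compute FIRST by fixpoint:
pass 1:
  A via A→a b: +{a}
  A via A→c: +{c}
  S via S→A: +{a,c}
  S: {a,c}  A: {a,c}
pass 2: done
  S: {a,c}  A: {a,c}

Compute FOLLOW by fixpoint:
initialize: $ ∈ FOLLOW(S)
[1]
  S→A: FOLLOW(A) ⊇ FOLLOW(S) ⊇ {$}; new: +{$}
  S→A S A: FOLLOW(A) ⊇ FIRST(S) = {a,c}; new: +{a,c}
  S→A S A: FOLLOW(S) ⊇ FIRST(A) = {a,c}; new: +{a,c}
  S: {$,a,c}  A: {$,a,c}
[2] done
  S: {$,a,c}  A: {$,a,c}

FOLLOW(A) = ["$", "a", "c"]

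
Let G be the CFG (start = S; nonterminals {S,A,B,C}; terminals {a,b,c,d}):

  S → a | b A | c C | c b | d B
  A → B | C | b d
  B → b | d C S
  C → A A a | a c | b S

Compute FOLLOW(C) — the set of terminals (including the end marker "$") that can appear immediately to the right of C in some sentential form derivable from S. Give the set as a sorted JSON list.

FIRST sets, iterate to fixpoint:
pass 1:
  A via A→b d: +{b}
  B via B→b: +{b}
  B via B→d C S: +{d}
  C via C→A A a: +{b}
  C via C→a c: +{a}
  S via S→a: +{a}
  S via S→b A: +{b}
  S via S→c C: +{c}
  S via S→d B: +{d}
  FIRST(S)={a,b,c,d}  FIRST(A)={b}  FIRST(B)={b,d}  FIRST(C)={a,b}
pass 2:
  A via A→B: +{d}
  A via A→C: +{a}
  C via C→A A a: +{d}
  FIRST(S)={a,b,c,d}  FIRST(A)={a,b,d}  FIRST(B)={b,d}  FIRST(C)={a,b,d}
pass 3: (stable)
  FIRST(S)={a,b,c,d}  FIRST(A)={a,b,d}  FIRST(B)={b,d}  FIRST(C)={a,b,d}

FOLLOW sets:
initialize: $ ∈ FOLLOW(S)
round 1:
  B→d C S: FOLLOW(C) ⊇ FIRST(S) = {a,b,c,d}; new: +{a,b,c,d}
  C→A A a: FOLLOW(A) ⊇ FIRST(A) = {a,b,d}; new: +{a,b,d}
  C→b S: FOLLOW(S) ⊇ FOLLOW(C) ⊇ {a,b,c,d}; new: +{a,b,c,d}
  S→b A: FOLLOW(A) ⊇ FOLLOW(S) ⊇ {$,a,b,c,d}; new: +{$,c}
  S→c C: FOLLOW(C) ⊇ FOLLOW(S) ⊇ {$,a,b,c,d}; new: +{$}
  S→d B: FOLLOW(B) ⊇ FOLLOW(S) ⊇ {$,a,b,c,d}; new: +{$,a,b,c,d}
  S: {$,a,b,c,d}  A: {$,a,b,c,d}  B: {$,a,b,c,d}  C: {$,a,b,c,d}
round 2: (no change)
  S: {$,a,b,c,d}  A: {$,a,b,c,d}  B: {$,a,b,c,d}  C: {$,a,b,c,d}

FOLLOW(C) = ["$", "a", "b", "c", "d"]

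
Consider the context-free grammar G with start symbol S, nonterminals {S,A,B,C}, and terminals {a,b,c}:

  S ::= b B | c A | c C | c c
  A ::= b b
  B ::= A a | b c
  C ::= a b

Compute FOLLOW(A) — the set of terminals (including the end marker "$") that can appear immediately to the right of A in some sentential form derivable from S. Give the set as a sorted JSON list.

Compute FIRST by fixpoint:
iter 1:
  A via A→b b: +{b}
  B via B→A a: +{b}
  C via C→a b: +{a}
  S via S→b B: +{b}
  S via S→c A: +{c}
  S: {b,c}  A: {b}  B: {b}  C: {a}
iter 2: done
  S: {b,c}  A: {b}  B: {b}  C: {a}

FOLLOW sets:
initialize: $ ∈ FOLLOW(S)
pass 1:
  B→A a: FOLLOW(A) ⊇ FIRST(a) = {a}; new: +{a}
  S→b B: FOLLOW(B) ⊇ FOLLOW(S) ⊇ {$}; new: +{$}
  S→c A: FOLLOW(A) ⊇ FOLLOW(S) ⊇ {$}; new: +{$}
  S→c C: FOLLOW(C) ⊇ FOLLOW(S) ⊇ {$}; new: +{$}
  FOLLOW[S]={$}  FOLLOW[A]={$,a}  FOLLOW[B]={$}  FOLLOW[C]={$}
pass 2: done
  FOLLOW[S]={$}  FOLLOW[A]={$,a}  FOLLOW[B]={$}  FOLLOW[C]={$}

FOLLOW(A) = ["$", "a"]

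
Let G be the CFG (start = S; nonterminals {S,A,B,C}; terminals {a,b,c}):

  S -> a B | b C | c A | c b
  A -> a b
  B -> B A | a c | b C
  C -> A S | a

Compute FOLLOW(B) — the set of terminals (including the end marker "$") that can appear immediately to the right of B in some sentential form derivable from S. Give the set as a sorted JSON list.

FIRST sets, iterate to fixpoint:
round 1:
  A via A→a b: +{a}
  B via B→a c: +{a}
  B via B→b C: +{b}
  C via C→A S: +{a}
  S via S→a B: +{a}
  S via S→b C: +{b}
  S via S→c A: +{c}
  FIRST(S)={a,b,c}  FIRST(A)={a}  FIRST(B)={a,b}  FIRST(C)={a}
round 2: (stable)
  FIRST(S)={a,b,c}  FIRST(A)={a}  FIRST(B)={a,b}  FIRST(C)={a}

Compute FOLLOW by fixpoint:
initialize: $ ∈ FOLLOW(S)
round 1:
  B→B A: FOLLOW(B) ⊇ FIRST(A) = {a}; new: +{a}
  B→B A: FOLLOW(A) ⊇ FOLLOW(B) ⊇ {a}; new: +{a}
  B→b C: FOLLOW(C) ⊇ FOLLOW(B) ⊇ {a}; new: +{a}
  C→A S: FOLLOW(A) ⊇ FIRST(S) = {a,b,c}; new: +{b,c}
  C→A S: FOLLOW(S) ⊇ FOLLOW(C) ⊇ {a}; new: +{a}
  S→a B: FOLLOW(B) ⊇ FOLLOW(S) ⊇ {$,a}; new: +{$}
  S→b C: FOLLOW(C) ⊇ FOLLOW(S) ⊇ {$,a}; new: +{$}
  S→c A: FOLLOW(A) ⊇ FOLLOW(S) ⊇ {$,a}; new: +{$}
  S: {$,a}  A: {$,a,b,c}  B: {$,a}  C: {$,a}
round 2: (no change)
  S: {$,a}  A: {$,a,b,c}  B: {$,a}  C: {$,a}

FOLLOW(B) = ["$", "a"]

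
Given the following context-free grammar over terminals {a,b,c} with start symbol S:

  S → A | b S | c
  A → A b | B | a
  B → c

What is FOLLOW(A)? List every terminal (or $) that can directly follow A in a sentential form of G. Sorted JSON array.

Compute FIRST by fixpoint:
iter 1:
  A via A→a: +{a}
  B via B→c: +{c}
  S via S→A: +{a}
  S via S→b S: +{b}
  S via S→c: +{c}
  FIRST[S]={a,b,c}  FIRST[A]={a}  FIRST[B]={c}
iter 2:
  A via A→B: +{c}
  FIRST[S]={a,b,c}  FIRST[A]={a,c}  FIRST[B]={c}
iter 3: (stable)
  FIRST[S]={a,b,c}  FIRST[A]={a,c}  FIRST[B]={c}

FOLLOW sets:
seed FOLLOW(S) with $
iter 1:
  A→A b: FOLLOW(A) ⊇ FIRST(b) = {b}; new: +{b}
  A→B: FOLLOW(B) ⊇ FOLLOW(A) ⊇ {b}; new: +{b}
  S→A: FOLLOW(A) ⊇ FOLLOW(S) ⊇ {$}; new: +{$}
  S: {$}  A: {$,b}  B: {b}
iter 2:
  A→B: FOLLOW(B) ⊇ FOLLOW(A) ⊇ {$,b}; new: +{$}
  S: {$}  A: {$,b}  B: {$,b}
iter 3: (stable)
  S: {$}  A: {$,b}  B: {$,b}

FOLLOW(A) = ["$", "b"]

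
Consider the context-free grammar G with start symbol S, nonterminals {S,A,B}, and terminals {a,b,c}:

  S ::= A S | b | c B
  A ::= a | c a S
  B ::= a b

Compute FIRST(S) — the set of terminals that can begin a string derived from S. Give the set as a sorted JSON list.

FIRST iteration:
round 1:
  A via A→a: +{a}
  A via A→c a S: +{c}
  B via B→a b: +{a}
  S via S→A S: +{a,c}
  S via S→b: +{b}
  S: {a,b,c}  A: {a,c}  B: {a}
round 2: (no change)
  S: {a,b,c}  A: {a,c}  B: {a}

FIRST(S) = ["a", "b", "c"]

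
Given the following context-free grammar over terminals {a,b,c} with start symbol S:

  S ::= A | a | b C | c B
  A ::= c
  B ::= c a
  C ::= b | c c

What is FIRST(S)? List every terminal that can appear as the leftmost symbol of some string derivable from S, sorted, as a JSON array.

FIRST sets, iterate to fixpoint:
pass 1:
  A via A→c: +{c}
  B via B→c a: +{c}
  C via C→b: +{b}
  C via C→c c: +{c}
  S via S→A: +{c}
  S via S→a: +{a}
  S via S→b C: +{b}
  FIRST[S]={a,b,c}  FIRST[A]={c}  FIRST[B]={c}  FIRST[C]={b,c}
pass 2: (no change)
  FIRST[S]={a,b,c}  FIRST[A]={c}  FIRST[B]={c}  FIRST[C]={b,c}

FIRST(S) = ["a", "b", "c"]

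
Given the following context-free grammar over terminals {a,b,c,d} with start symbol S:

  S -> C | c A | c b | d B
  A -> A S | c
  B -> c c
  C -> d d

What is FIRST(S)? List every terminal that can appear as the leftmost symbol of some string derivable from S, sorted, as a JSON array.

FIRST sets, iterate to fixpoint:
[1]
  A via A→c: +{c}
  B via B→c c: +{c}
  C via C→d d: +{d}
  S via S→C: +{d}
  S via S→c A: +{c}
  FIRST[S]={c,d}  FIRST[A]={c}  FIRST[B]={c}  FIRST[C]={d}
[2] (stable)
  FIRST[S]={c,d}  FIRST[A]={c}  FIRST[B]={c}  FIRST[C]={d}

FIRST(S) = ["c", "d"]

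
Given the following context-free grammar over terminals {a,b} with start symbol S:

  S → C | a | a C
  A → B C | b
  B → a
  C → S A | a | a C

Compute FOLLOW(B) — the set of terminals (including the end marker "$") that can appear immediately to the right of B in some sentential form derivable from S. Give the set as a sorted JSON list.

FIRST sets, iterate to fixpoint:
pass 1:
  A via A→b: +{b}
  B via B→a: +{a}
  C via C→a: +{a}
  S via S→C: +{a}
  FIRST[S]={a}  FIRST[A]={b}  FIRST[B]={a}  FIRST[C]={a}
pass 2:
  A via A→B C: +{a}
  FIRST[S]={a}  FIRST[A]={a,b}  FIRST[B]={a}  FIRST[C]={a}
pass 3: (no change)
  FIRST[S]={a}  FIRST[A]={a,b}  FIRST[B]={a}  FIRST[C]={a}

FOLLOW iteration:
FOLLOW(S) := {$}
pass 1:
  A→B C: FOLLOW(B) ⊇ FIRST(C) = {a}; new: +{a}
  C→S A: FOLLOW(S) ⊇ FIRST(A) = {a,b}; new: +{a,b}
  S→C: FOLLOW(C) ⊇ FOLLOW(S) ⊇ {$,a,b}; new: +{$,a,b}
  S: {$,a,b}  A: {}  B: {a}  C: {$,a,b}
pass 2:
  C→S A: FOLLOW(A) ⊇ FOLLOW(C) ⊇ {$,a,b}; new: +{$,a,b}
  S: {$,a,b}  A: {$,a,b}  B: {a}  C: {$,a,b}
pass 3: (no change)
  S: {$,a,b}  A: {$,a,b}  B: {a}  C: {$,a,b}

FOLLOW(B) = ["a"]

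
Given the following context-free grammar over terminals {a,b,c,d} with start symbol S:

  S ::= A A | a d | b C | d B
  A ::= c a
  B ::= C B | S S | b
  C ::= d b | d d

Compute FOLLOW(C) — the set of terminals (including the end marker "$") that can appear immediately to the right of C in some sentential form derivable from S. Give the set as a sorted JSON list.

FIRST iteration:
round 1:
  A via A→c a: +{c}
  B via B→b: +{b}
  C via C→d b: +{d}
  S via S→A A: +{c}
  S via S→a d: +{a}
  S via S→b C: +{b}
  S via S→d B: +{d}
  S: {a,b,c,d}  A: {c}  B: {b}  C: {d}
round 2:
  B via B→C B: +{d}
  B via B→S S: +{a,c}
  S: {a,b,c,d}  A: {c}  B: {a,b,c,d}  C: {d}
round 3: done
  S: {a,b,c,d}  A: {c}  B: {a,b,c,d}  C: {d}

FOLLOW sets:
initialize: $ ∈ FOLLOW(S)
iter 1:
  B→C B: FOLLOW(C) ⊇ FIRST(B) = {a,b,c,d}; new: +{a,b,c,d}
  B→S S: FOLLOW(S) ⊇ FIRST(S) = {a,b,c,d}; new: +{a,b,c,d}
  S→A A: FOLLOW(A) ⊇ FIRST(A) = {c}; new: +{c}
  S→A A: FOLLOW(A) ⊇ FOLLOW(S) ⊇ {$,a,b,c,d}; new: +{$,a,b,d}
  S→b C: FOLLOW(C) ⊇ FOLLOW(S) ⊇ {$,a,b,c,d}; new: +{$}
  S→d B: FOLLOW(B) ⊇ FOLLOW(S) ⊇ {$,a,b,c,d}; new: +{$,a,b,c,d}
  S: {$,a,b,c,d}  A: {$,a,b,c,d}  B: {$,a,b,c,d}  C: {$,a,b,c,d}
iter 2: done
  S: {$,a,b,c,d}  A: {$,a,b,c,d}  B: {$,a,b,c,d}  C: {$,a,b,c,d}

FOLLOW(C) = ["$", "a", "b", "c", "d"]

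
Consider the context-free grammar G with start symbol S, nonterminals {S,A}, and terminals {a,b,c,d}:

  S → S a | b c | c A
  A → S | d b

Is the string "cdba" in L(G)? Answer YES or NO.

CNF form of G:
  S -> S T0 | T1 T2 | T2 A
  A -> S T0 | T1 T2 | T2 A | T3 T1
  T0 -> a
  T1 -> b
  T2 -> c
  T3 -> d

CYK fill:
  cell(0,0) c: {T2}  orig:{}
  cell(1,1) d: {T3}  orig:{}
  cell(2,2) b: {T1}  orig:{}
  cell(3,3) a: {T0}  orig:{}
  cell(0,1) cd: ∅
  cell(1,2) db: {A}
  cell(2,3) ba: ∅
  cell(0,2) cdb: {A,S}
  cell(1,3) dba: ∅
  cell(0,3) cdba: {A,S}

S ∈ T[0,3] ⇒ YES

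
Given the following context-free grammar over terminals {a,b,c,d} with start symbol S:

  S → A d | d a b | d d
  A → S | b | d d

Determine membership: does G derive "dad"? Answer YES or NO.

Convert to CNF:
  S -> A T0 | T0 T0 | T0 X4
  A -> A T0 | T0 T0 | T0 X3 | b
  T0 -> d
  T1 -> a
  T2 -> b
  X3 -> T1 T2
  X4 -> T1 T2

CYK table (by increasing span):
  [0..0]={T0}  "d"  orig:{}
  [1..1]={T1}  "a"  orig:{}
  [2..2]={T0}  "d"  orig:{}
  [0..1]=∅  "da"
  [1..2]=∅  "ad"
  [0..2]=∅  "dad"

S ∉ T[0,2] ⇒ NO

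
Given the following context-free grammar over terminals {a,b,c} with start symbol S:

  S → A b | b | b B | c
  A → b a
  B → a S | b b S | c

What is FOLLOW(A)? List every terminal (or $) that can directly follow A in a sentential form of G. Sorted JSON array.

FIRST sets, iterate to fixpoint:
iter 1:
  A via A→b a: +{b}
  B via B→a S: +{a}
  B via B→b b S: +{b}
  B via B→c: +{c}
  S via S→A b: +{b}
  S via S→c: +{c}
  S: {b,c}  A: {b}  B: {a,b,c}
iter 2: — fixpoint
  S: {b,c}  A: {b}  B: {a,b,c}

FOLLOW sets:
seed FOLLOW(S) with $
[1]
  S→A b: FOLLOW(A) ⊇ FIRST(b) = {b}; new: +{b}
  S→b B: FOLLOW(B) ⊇ FOLLOW(S) ⊇ {$}; new: +{$}
  S: {$}  A: {b}  B: {$}
[2] (stable)
  S: {$}  A: {b}  B: {$}

FOLLOW(A) = ["b"]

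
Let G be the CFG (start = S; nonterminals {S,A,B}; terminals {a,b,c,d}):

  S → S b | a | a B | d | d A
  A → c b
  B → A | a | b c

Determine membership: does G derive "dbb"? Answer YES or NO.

Convert to CNF:
  S -> S T1 | T2 B | T3 A | a | d
  A -> T0 T1
  B -> T0 T1 | T1 T0 | a
  T0 -> c
  T1 -> b
  T2 -> a
  T3 -> d

CYK fill:
  T[0,0] 'd' = {S,T3}  orig:{S}
  T[1,1] 'b' = {T1}  orig:{}
  T[2,2] 'b' = {T1}  orig:{}
  T[0,1] 'db' = {S}
  T[1,2] 'bb' = ∅
  T[0,2] 'dbb' = {S}

S ∈ T[0,2] ⇒ YES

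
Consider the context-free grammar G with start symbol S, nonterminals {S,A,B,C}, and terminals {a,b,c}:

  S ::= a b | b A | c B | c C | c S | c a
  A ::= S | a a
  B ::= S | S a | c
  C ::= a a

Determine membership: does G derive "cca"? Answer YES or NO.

CNF form of G:
  S -> T0 T1 | T1 A | T2 B | T2 C | T2 S | T2 T0
  A -> T0 T0 | T0 T1 | T1 A | T2 B | T2 C | T2 S | T2 T0
  B -> S T0 | T0 T1 | T1 A | T2 B | T2 C | T2 S | T2 T0 | c
  C -> T0 T0
  T0 -> a
  T1 -> b
  T2 -> c

CYK fill:
  T[0,0] 'c' = {B,T2}  orig:{B}
  T[1,1] 'c' = {B,T2}  orig:{B}
  T[2,2] 'a' = {T0}  orig:{}
  T[0,1] 'cc' = {A,B,S}
  T[1,2] 'ca' = {A,B,S}
  T[0,2] 'cca' = {A,B,S}

S ∈ T[0,2] ⇒ YES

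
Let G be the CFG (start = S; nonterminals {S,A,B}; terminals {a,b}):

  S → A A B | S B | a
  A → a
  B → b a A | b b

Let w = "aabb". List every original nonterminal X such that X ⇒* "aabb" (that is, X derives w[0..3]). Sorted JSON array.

CNF form of G:
  S -> A X3 | S B | a
  A -> a
  B -> T0 T0 | T0 X2
  T0 -> b
  T1 -> a
  X2 -> T1 A
  X3 -> A B

CYK table (by increasing span) (cells [i..j] with 0 ≤ i ≤ j ≤ 3 only):
  T[0,0] 'a' = {A,S,T1}  orig:{A,S}
  T[1,1] 'a' = {A,S,T1}  orig:{A,S}
  T[2,2] 'b' = {T0}  orig:{}
  T[3,3] 'b' = {T0}  orig:{}
  T[0,1] 'aa' = {X2}  orig:{}
  T[1,2] 'ab' = ∅
  T[2,3] 'bb' = {B}
  T[0,2] 'aab' = ∅
  T[1,3] 'abb' = {S,X3}  orig:{S}
  T[0,3] 'aabb' = {S}

Original NTs in T[0,3] deriving "aabb": ["S"]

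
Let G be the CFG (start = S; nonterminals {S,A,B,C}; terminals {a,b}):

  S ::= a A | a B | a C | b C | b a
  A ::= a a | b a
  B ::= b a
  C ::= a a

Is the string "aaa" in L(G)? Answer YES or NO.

CNF form of G:
  S -> T0 A | T0 B | T0 C | T1 C | T1 T0
  A -> T0 T0 | T1 T0
  B -> T1 T0
  C -> T0 T0
  T0 -> a
  T1 -> b

CYK table (by increasing span):
  [0..0]={T0}  "a"  orig:{}
  [1..1]={T0}  "a"  orig:{}
  [2..2]={T0}  "a"  orig:{}
  [0..1]={A,C}  "aa"
  [1..2]={A,C}  "aa"
  [0..2]={S}  "aaa"

S ∈ T[0,2] ⇒ YES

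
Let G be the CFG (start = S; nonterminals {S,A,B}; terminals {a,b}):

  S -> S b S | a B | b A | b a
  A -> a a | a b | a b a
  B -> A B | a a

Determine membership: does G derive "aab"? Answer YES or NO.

CNF form of G:
  S -> S X3 | T0 B | T1 A | T1 T0
  A -> T0 T0 | T0 T1 | T0 X2
  B -> A B | T0 T0
  T0 -> a
  T1 -> b
  X2 -> T1 T0
  X3 -> T1 S

Fill CYK table bottom-up:
  cell(0,0) a: {T0}  orig:{}
  cell(1,1) a: {T0}  orig:{}
  cell(2,2) b: {T1}  orig:{}
  cell(0,1) aa: {A,B}
  cell(1,2) ab: {A}
  cell(0,2) aab: ∅

S ∉ T[0,2] ⇒ NO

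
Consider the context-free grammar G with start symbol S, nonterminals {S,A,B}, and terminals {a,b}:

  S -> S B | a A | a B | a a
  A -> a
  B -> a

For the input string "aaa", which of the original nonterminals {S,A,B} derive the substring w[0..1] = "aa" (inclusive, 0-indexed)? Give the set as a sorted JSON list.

CNF form of G:
  S -> S B | T0 A | T0 B | T0 T0
  A -> a
  B -> a
  T0 -> a

CYK fill (cells [i..j] with 0 ≤ i ≤ j ≤ 1 only):
  [0..0]={A,B,T0}  "a"  orig:{A,B}
  [1..1]={A,B,T0}  "a"  orig:{A,B}
  [0..1]={S}  "aa"

Original NTs in T[0,1] deriving "aa": ["S"]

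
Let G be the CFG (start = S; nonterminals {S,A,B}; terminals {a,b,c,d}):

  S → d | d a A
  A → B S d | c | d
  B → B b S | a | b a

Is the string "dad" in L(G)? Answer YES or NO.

Convert to CNF:
  S -> T0 X5 | d
  A -> B X3 | c | d
  B -> B X4 | T1 T2 | a
  T0 -> d
  T1 -> b
  T2 -> a
  X3 -> S T0
  X4 -> T1 S
  X5 -> T2 A

Fill CYK table bottom-up:
  [0..0]={A,S,T0}  "d"  orig:{A,S}
  [1..1]={B,T2}  "a"  orig:{B}
  [2..2]={A,S,T0}  "d"  orig:{A,S}
  [0..1]=∅  "da"
  [1..2]={X5}  "ad"  orig:{}
  [0..2]={S}  "dad"

S ∈ T[0,2] ⇒ YES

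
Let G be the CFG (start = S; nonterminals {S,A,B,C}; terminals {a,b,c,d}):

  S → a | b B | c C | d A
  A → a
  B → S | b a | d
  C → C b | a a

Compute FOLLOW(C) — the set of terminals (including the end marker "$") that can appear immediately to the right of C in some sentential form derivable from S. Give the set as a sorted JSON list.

Compute FIRST by fixpoint:
[1]
  A via A→a: +{a}
  B via B→b a: +{b}
  B via B→d: +{d}
  C via C→a a: +{a}
  S via S→a: +{a}
  S via S→b B: +{b}
  S via S→c C: +{c}
  S via S→d A: +{d}
  FIRST[S]={a,b,c,d}  FIRST[A]={a}  FIRST[B]={b,d}  FIRST[C]={a}
[2]
  B via B→S: +{a,c}
  FIRST[S]={a,b,c,d}  FIRST[A]={a}  FIRST[B]={a,b,c,d}  FIRST[C]={a}
[3] — fixpoint
  FIRST[S]={a,b,c,d}  FIRST[A]={a}  FIRST[B]={a,b,c,d}  FIRST[C]={a}

Compute FOLLOW by fixpoint:
FOLLOW(S) := {$}
iter 1:
  C→C b: FOLLOW(C) ⊇ FIRST(b) = {b}; new: +{b}
  S→b B: FOLLOW(B) ⊇ FOLLOW(S) ⊇ {$}; new: +{$}
  S→c C: FOLLOW(C) ⊇ FOLLOW(S) ⊇ {$}; new: +{$}
  S→d A: FOLLOW(A) ⊇ FOLLOW(S) ⊇ {$}; new: +{$}
  S: {$}  A: {$}  B: {$}  C: {$,b}
iter 2: — fixpoint
  S: {$}  A: {$}  B: {$}  C: {$,b}

FOLLOW(C) = ["$", "b"]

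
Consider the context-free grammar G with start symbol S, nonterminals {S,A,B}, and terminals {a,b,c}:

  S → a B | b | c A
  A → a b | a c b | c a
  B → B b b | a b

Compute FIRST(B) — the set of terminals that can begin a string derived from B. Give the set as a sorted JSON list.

FIRST sets, iterate to fixpoint:
pass 1:
  A via A→a b: +{a}
  A via A→c a: +{c}
  B via B→a b: +{a}
  S via S→a B: +{a}
  S via S→b: +{b}
  S via S→c A: +{c}
  FIRST[S]={a,b,c}  FIRST[A]={a,c}  FIRST[B]={a}
pass 2: done
  FIRST[S]={a,b,c}  FIRST[A]={a,c}  FIRST[B]={a}

FIRST(B) = ["a"]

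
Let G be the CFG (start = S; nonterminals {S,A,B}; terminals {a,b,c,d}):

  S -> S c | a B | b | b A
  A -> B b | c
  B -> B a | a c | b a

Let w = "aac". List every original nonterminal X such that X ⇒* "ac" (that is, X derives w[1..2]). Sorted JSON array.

CNF form of G:
  S -> S T2 | T0 A | T1 B | b
  A -> B T0 | c
  B -> B T1 | T0 T1 | T1 T2
  T0 -> b
  T1 -> a
  T2 -> c

CYK fill — only the sub-triangle for w[1..2]:
  T[1,1] 'a' = {T1}  orig:{}
  T[2,2] 'c' = {A,T2}  orig:{A}
  T[1,2] 'ac' = {B}

Original NTs in T[1,2] deriving "ac": ["B"]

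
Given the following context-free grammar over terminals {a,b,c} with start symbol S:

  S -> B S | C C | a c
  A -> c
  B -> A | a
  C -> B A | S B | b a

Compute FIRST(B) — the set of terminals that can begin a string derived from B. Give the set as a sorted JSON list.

FIRST iteration:
[1]
  A via A→c: +{c}
  B via B→A: +{c}
  B via B→a: +{a}
  C via C→B A: +{a,c}
  C via C→b a: +{b}
  S via S→B S: +{a,c}
  S via S→C C: +{b}
  FIRST(S)={a,b,c}  FIRST(A)={c}  FIRST(B)={a,c}  FIRST(C)={a,b,c}
[2] (stable)
  FIRST(S)={a,b,c}  FIRST(A)={c}  FIRST(B)={a,c}  FIRST(C)={a,b,c}

FIRST(B) = ["a", "c"]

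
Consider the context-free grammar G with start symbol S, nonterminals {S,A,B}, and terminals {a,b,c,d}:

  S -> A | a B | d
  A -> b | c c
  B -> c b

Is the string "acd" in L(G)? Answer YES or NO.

CNF form of G:
  S -> T0 T0 | T2 B | b | d
  A -> T0 T0 | b
  B -> T0 T1
  T0 -> c
  T1 -> b
  T2 -> a

CYK fill:
  T[0,0] 'a' = {T2}  orig:{}
  T[1,1] 'c' = {T0}  orig:{}
  T[2,2] 'd' = {S}
  T[0,1] 'ac' = ∅
  T[1,2] 'cd' = ∅
  T[0,2] 'acd' = ∅

S ∉ T[0,2] ⇒ NO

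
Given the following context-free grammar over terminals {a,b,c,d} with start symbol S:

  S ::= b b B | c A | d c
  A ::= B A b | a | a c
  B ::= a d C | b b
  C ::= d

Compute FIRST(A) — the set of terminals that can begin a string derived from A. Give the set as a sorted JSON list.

Compute FIRST by fixpoint:
round 1:
  A via A→a: +{a}
  B via B→a d C: +{a}
  B via B→b b: +{b}
  C via C→d: +{d}
  S via S→b b B: +{b}
  S via S→c A: +{c}
  S via S→d c: +{d}
  FIRST[S]={b,c,d}  FIRST[A]={a}  FIRST[B]={a,b}  FIRST[C]={d}
round 2:
  A via A→B A b: +{b}
  FIRST[S]={b,c,d}  FIRST[A]={a,b}  FIRST[B]={a,b}  FIRST[C]={d}
round 3: (no change)
  FIRST[S]={b,c,d}  FIRST[A]={a,b}  FIRST[B]={a,b}  FIRST[C]={d}

FIRST(A) = ["a", "b"]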